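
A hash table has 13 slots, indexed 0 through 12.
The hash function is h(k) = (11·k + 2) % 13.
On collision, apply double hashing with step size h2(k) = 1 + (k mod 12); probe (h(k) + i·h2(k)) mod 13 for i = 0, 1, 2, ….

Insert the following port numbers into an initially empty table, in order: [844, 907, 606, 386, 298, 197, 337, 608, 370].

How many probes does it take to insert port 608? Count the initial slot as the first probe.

3

844: h=4 → slot 4
907: h=8 → slot 8
606: h=12 → slot 12
386: h=10 → slot 10
298: h=4, h2=11, probe 4,2 → slot 2
197: h=11 → slot 11
337: h=4, h2=2, probe 4,6 → slot 6
608: h=8, h2=9, probe 8,4,0 → slot 0
370: h=3 → slot 3
Table: [608, —, 298, 370, 844, —, 337, —, 907, —, 386, 197, 606]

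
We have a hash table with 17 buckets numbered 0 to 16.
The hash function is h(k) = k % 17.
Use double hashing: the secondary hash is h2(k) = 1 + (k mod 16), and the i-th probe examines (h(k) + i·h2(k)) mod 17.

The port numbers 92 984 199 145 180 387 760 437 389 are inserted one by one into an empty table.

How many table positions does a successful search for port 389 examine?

4

Insert 92: h=7, slot 7 empty => index 7.
Insert 984: h=15, slot 15 empty => index 15.
Insert 199: h=12, slot 12 empty => index 12.
Insert 145: h=9, slot 9 empty => index 9.
Insert 180: h=10, slot 10 empty => index 10.
Insert 387: h=13, slot 13 empty => index 13.
Insert 760: h=12, h2=9, slot 12 occupied => index 4.
Insert 437: h=12, h2=6, slot 12 occupied => index 1.
Insert 389: h=15, h2=6, slots 15,4,10 occupied => index 16.
Table: [—, 437, —, —, 760, —, —, 92, —, 145, 180, —, 199, 387, —, 984, 389]
Lookup 389: h=15, h2=6, probe 15,4,10,16 → found at 16.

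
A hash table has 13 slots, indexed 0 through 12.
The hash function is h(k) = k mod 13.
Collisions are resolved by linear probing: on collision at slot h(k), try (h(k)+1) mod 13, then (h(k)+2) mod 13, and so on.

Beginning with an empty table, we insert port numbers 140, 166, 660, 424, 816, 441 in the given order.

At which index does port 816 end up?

140 hashes to 10; slot 10 is free -> place at 10.
166 hashes to 10; 10 taken -> place at 11.
660 hashes to 10; 10,11 taken -> place at 12.
424 hashes to 8; slot 8 is free -> place at 8.
816 hashes to 10; 10,11,12 taken -> place at 0.
441 hashes to 12; 12,0 taken -> place at 1.
Table: [816, 441, ∅, ∅, ∅, ∅, ∅, ∅, 424, ∅, 140, 166, 660]

0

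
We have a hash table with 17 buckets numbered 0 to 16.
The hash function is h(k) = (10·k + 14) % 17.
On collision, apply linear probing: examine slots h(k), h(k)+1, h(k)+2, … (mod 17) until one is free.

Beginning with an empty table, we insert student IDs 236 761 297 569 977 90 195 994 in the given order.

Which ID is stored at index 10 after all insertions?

569

236: h=11 => slot 11
761: h=8 => slot 8
297: h=9 => slot 9
569: h=9, probe 9,10 => slot 10
977: h=9, probe 9,10,11,12 => slot 12
90: h=13 => slot 13
195: h=9, probe 9,10,11,12,13,14 => slot 14
994: h=9, probe 9,10,11,12,13,14,15 => slot 15
Table: [∅, ∅, ∅, ∅, ∅, ∅, ∅, ∅, 761, 297, 569, 236, 977, 90, 195, 994, ∅]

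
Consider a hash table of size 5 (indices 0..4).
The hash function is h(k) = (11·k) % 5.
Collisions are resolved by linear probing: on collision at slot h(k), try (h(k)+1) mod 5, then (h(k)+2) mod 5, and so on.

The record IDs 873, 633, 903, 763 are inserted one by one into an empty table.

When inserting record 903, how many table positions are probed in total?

873: h=3 -> slot 3
633: h=3, probe 3,4 -> slot 4
903: h=3, probe 3,4,0 -> slot 0
763: h=3, probe 3,4,0,1 -> slot 1
Table: [903, 763, ., 873, 633]

3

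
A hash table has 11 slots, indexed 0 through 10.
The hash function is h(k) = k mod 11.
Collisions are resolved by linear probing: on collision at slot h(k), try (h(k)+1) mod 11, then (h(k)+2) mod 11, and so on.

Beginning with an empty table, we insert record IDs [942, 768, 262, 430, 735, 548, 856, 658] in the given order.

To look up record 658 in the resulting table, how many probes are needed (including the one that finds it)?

Insert 942: h=7, slot 7 empty → index 7.
Insert 768: h=9, slot 9 empty → index 9.
Insert 262: h=9, slot 9 occupied → index 10.
Insert 430: h=1, slot 1 empty → index 1.
Insert 735: h=9, slots 9,10 occupied → index 0.
Insert 548: h=9, slots 9,10,0,1 occupied → index 2.
Insert 856: h=9, slots 9,10,0,1,2 occupied → index 3.
Insert 658: h=9, slots 9,10,0,1,2,3 occupied → index 4.
Table: [735, 430, 548, 856, 658, ., ., 942, ., 768, 262]
Lookup 658: h=9, probe 9,10,0,1,2,3,4 → found at 4.

7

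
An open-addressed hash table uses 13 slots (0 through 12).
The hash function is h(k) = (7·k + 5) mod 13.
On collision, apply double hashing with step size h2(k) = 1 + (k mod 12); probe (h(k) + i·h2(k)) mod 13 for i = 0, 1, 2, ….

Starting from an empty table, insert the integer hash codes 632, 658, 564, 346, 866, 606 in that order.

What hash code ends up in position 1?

564

Insert 632: h=9, slot 9 empty -> index 9.
Insert 658: h=9, h2=11, slot 9 occupied -> index 7.
Insert 564: h=1, slot 1 empty -> index 1.
Insert 346: h=9, h2=11, slots 9,7 occupied -> index 5.
Insert 866: h=9, h2=3, slot 9 occupied -> index 12.
Insert 606: h=9, h2=7, slot 9 occupied -> index 3.
Table: [., 564, ., 606, ., 346, ., 658, ., 632, ., ., 866]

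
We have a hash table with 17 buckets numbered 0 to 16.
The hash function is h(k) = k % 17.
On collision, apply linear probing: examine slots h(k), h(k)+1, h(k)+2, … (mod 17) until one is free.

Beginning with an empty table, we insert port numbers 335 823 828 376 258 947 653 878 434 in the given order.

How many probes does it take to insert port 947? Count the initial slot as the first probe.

3

Insert 335: h=12, slot 12 empty -> index 12.
Insert 823: h=7, slot 7 empty -> index 7.
Insert 828: h=12, slot 12 occupied -> index 13.
Insert 376: h=2, slot 2 empty -> index 2.
Insert 258: h=3, slot 3 empty -> index 3.
Insert 947: h=12, slots 12,13 occupied -> index 14.
Insert 653: h=7, slot 7 occupied -> index 8.
Insert 878: h=11, slot 11 empty -> index 11.
Insert 434: h=9, slot 9 empty -> index 9.
Table: [∅, ∅, 376, 258, ∅, ∅, ∅, 823, 653, 434, ∅, 878, 335, 828, 947, ∅, ∅]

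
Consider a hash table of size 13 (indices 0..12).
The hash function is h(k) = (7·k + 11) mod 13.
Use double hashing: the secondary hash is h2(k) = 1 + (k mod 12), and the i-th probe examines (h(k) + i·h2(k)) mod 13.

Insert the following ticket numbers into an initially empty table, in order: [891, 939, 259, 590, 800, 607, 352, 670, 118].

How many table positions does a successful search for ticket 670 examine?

891 hashes to 8; slot 8 is free => place at 8.
939 hashes to 6; slot 6 is free => place at 6.
259 hashes to 4; slot 4 is free => place at 4.
590 hashes to 7; slot 7 is free => place at 7.
800 hashes to 8, h2=9; 8,4 taken => place at 0.
607 hashes to 9; slot 9 is free => place at 9.
352 hashes to 5; slot 5 is free => place at 5.
670 hashes to 8, h2=11; 8,6,4 taken => place at 2.
118 hashes to 5, h2=11; 5 taken => place at 3.
Table: [800, ∅, 670, 118, 259, 352, 939, 590, 891, 607, ∅, ∅, ∅]
Lookup 670: h=8, h2=11, probe 8,6,4,2 → found at 2.

4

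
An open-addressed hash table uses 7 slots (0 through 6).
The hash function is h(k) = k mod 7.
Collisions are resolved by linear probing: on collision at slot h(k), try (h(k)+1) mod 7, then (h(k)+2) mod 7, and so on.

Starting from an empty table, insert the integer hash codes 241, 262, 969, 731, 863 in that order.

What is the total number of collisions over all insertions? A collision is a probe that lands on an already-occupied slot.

6

241: h=3 → slot 3
262: h=3, probe 3,4 → slot 4
969: h=3, probe 3,4,5 → slot 5
731: h=3, probe 3,4,5,6 → slot 6
863: h=2 → slot 2
Table: [_, _, 863, 241, 262, 969, 731]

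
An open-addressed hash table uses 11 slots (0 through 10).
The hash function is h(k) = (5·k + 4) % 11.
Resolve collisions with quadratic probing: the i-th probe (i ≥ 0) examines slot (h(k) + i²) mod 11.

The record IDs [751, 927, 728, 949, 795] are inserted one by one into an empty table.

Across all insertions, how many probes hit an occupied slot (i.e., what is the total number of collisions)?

751: h=8 → slot 8
927: h=8, probe 8,9 → slot 9
728: h=3 → slot 3
949: h=8, probe 8,9,1 → slot 1
795: h=8, probe 8,9,1,6 → slot 6
Table: [., 949, ., 728, ., ., 795, ., 751, 927, .]

6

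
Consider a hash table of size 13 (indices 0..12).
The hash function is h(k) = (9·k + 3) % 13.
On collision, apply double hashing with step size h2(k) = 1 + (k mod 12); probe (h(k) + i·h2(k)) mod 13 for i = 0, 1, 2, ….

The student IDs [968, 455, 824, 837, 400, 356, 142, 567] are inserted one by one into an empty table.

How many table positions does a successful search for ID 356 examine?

3

968: h=5 => slot 5
455: h=3 => slot 3
824: h=9 => slot 9
837: h=9, h2=10, probe 9,6 => slot 6
400: h=2 => slot 2
356: h=9, h2=9, probe 9,5,1 => slot 1
142: h=7 => slot 7
567: h=10 => slot 10
Table: [_, 356, 400, 455, _, 968, 837, 142, _, 824, 567, _, _]
Lookup 356: h=9, h2=9, probe 9,5,1 → found at 1.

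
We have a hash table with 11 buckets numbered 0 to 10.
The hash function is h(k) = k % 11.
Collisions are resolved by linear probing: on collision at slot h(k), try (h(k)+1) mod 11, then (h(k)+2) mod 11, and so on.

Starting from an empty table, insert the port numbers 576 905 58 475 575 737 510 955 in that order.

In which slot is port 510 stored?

576 hashes to 4; slot 4 is free => place at 4.
905 hashes to 3; slot 3 is free => place at 3.
58 hashes to 3; 3,4 taken => place at 5.
475 hashes to 2; slot 2 is free => place at 2.
575 hashes to 3; 3,4,5 taken => place at 6.
737 hashes to 0; slot 0 is free => place at 0.
510 hashes to 4; 4,5,6 taken => place at 7.
955 hashes to 9; slot 9 is free => place at 9.
Table: [737, -, 475, 905, 576, 58, 575, 510, -, 955, -]

7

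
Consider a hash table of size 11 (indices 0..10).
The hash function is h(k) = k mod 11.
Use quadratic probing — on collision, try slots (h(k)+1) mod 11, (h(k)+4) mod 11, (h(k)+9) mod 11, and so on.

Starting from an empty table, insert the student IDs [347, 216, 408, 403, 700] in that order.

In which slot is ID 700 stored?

0

Insert 347: h=6, slot 6 empty => index 6.
Insert 216: h=7, slot 7 empty => index 7.
Insert 408: h=1, slot 1 empty => index 1.
Insert 403: h=7, slot 7 occupied => index 8.
Insert 700: h=7, slots 7,8 occupied => index 0.
Table: [700, 408, ∅, ∅, ∅, ∅, 347, 216, 403, ∅, ∅]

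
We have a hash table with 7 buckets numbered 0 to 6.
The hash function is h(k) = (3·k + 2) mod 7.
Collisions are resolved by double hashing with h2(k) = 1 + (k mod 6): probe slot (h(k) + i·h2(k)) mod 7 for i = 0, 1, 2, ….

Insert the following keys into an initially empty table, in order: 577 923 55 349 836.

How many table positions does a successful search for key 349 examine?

3

Insert 577: h=4, slot 4 empty -> index 4.
Insert 923: h=6, slot 6 empty -> index 6.
Insert 55: h=6, h2=2, slot 6 occupied -> index 1.
Insert 349: h=6, h2=2, slots 6,1 occupied -> index 3.
Insert 836: h=4, h2=3, slot 4 occupied -> index 0.
Table: [836, 55, —, 349, 577, —, 923]
Lookup 349: h=6, h2=2, probe 6,1,3 → found at 3.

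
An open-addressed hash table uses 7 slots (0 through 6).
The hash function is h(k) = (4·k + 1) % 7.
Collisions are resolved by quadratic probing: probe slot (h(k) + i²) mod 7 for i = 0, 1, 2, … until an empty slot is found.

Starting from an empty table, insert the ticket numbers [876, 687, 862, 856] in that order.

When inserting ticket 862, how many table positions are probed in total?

876 hashes to 5; slot 5 is free → place at 5.
687 hashes to 5; 5 taken → place at 6.
862 hashes to 5; 5,6 taken → place at 2.
856 hashes to 2; 2 taken → place at 3.
Table: [-, -, 862, 856, -, 876, 687]

3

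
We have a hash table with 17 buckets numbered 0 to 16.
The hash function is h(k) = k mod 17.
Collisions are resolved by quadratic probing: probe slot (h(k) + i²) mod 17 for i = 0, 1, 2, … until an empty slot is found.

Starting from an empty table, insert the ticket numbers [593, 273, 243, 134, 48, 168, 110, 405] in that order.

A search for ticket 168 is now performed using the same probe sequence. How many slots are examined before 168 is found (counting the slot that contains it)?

593: h=15 → slot 15
273: h=1 → slot 1
243: h=5 → slot 5
134: h=15, probe 15,16 → slot 16
48: h=14 → slot 14
168: h=15, probe 15,16,2 → slot 2
110: h=8 → slot 8
405: h=14, probe 14,15,1,6 → slot 6
Table: [∅, 273, 168, ∅, ∅, 243, 405, ∅, 110, ∅, ∅, ∅, ∅, ∅, 48, 593, 134]
Lookup 168: h=15, probe 15,16,2 → found at 2.

3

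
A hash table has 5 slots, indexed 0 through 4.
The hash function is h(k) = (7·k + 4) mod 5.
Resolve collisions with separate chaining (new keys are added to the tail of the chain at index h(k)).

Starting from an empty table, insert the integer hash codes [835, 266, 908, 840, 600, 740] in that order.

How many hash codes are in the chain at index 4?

Insert 835: h=4, bucket 4 empty → new chain.
Insert 266: h=1, bucket 1 empty → new chain.
Insert 908: h=0, bucket 0 empty → new chain.
Insert 840: h=4, bucket 4 nonempty → append to chain.
Insert 600: h=4, bucket 4 nonempty → append to chain.
Insert 740: h=4, bucket 4 nonempty → append to chain.
Final buckets:
0: 908
1: 266
2: _
3: _
4: 835 -> 840 -> 600 -> 740

4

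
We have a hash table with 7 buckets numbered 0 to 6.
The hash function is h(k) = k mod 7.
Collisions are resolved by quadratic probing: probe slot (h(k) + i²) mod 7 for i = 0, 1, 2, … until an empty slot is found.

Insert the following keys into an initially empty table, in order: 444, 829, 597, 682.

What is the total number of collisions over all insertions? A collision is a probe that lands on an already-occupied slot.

3

444: h=3 → slot 3
829: h=3, probe 3,4 → slot 4
597: h=2 → slot 2
682: h=3, probe 3,4,0 → slot 0
Table: [682, -, 597, 444, 829, -, -]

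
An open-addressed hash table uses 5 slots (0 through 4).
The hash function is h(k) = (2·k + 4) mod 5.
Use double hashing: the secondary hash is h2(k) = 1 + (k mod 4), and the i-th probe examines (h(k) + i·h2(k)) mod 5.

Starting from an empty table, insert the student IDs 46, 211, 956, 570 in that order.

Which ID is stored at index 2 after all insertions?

956

46 hashes to 1; slot 1 is free → place at 1.
211 hashes to 1, h2=4; 1 taken → place at 0.
956 hashes to 1, h2=1; 1 taken → place at 2.
570 hashes to 4; slot 4 is free → place at 4.
Table: [211, 46, 956, ., 570]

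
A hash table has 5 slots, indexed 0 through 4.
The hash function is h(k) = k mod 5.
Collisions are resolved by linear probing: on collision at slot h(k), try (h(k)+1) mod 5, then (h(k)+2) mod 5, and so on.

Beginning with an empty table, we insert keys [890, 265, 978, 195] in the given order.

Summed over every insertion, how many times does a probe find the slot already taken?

3

890 hashes to 0; slot 0 is free → place at 0.
265 hashes to 0; 0 taken → place at 1.
978 hashes to 3; slot 3 is free → place at 3.
195 hashes to 0; 0,1 taken → place at 2.
Table: [890, 265, 195, 978, -]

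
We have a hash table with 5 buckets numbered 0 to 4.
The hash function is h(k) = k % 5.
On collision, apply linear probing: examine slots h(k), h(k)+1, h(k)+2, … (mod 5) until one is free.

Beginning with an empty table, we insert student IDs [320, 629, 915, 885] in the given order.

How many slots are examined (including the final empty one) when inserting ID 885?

320 hashes to 0; slot 0 is free -> place at 0.
629 hashes to 4; slot 4 is free -> place at 4.
915 hashes to 0; 0 taken -> place at 1.
885 hashes to 0; 0,1 taken -> place at 2.
Table: [320, 915, 885, -, 629]

3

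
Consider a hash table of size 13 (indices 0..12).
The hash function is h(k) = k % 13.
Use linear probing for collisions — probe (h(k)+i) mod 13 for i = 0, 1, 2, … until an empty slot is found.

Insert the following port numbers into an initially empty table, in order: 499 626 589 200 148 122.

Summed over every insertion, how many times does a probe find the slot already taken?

6

499: h=5 → slot 5
626: h=2 → slot 2
589: h=4 → slot 4
200: h=5, probe 5,6 → slot 6
148: h=5, probe 5,6,7 → slot 7
122: h=5, probe 5,6,7,8 → slot 8
Table: [—, —, 626, —, 589, 499, 200, 148, 122, —, —, —, —]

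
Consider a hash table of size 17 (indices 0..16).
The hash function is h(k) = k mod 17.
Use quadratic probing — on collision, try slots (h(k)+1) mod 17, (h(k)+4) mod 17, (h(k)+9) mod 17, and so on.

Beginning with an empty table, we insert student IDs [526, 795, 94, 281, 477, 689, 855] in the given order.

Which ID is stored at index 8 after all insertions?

689

526 hashes to 16; slot 16 is free → place at 16.
795 hashes to 13; slot 13 is free → place at 13.
94 hashes to 9; slot 9 is free → place at 9.
281 hashes to 9; 9 taken → place at 10.
477 hashes to 1; slot 1 is free → place at 1.
689 hashes to 9; 9,10,13,1 taken → place at 8.
855 hashes to 5; slot 5 is free → place at 5.
Table: [—, 477, —, —, —, 855, —, —, 689, 94, 281, —, —, 795, —, —, 526]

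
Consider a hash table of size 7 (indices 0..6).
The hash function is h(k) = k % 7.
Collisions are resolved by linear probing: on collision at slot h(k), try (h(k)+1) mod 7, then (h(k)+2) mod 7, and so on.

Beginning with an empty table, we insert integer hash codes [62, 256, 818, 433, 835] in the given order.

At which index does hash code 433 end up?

Insert 62: h=6, slot 6 empty -> index 6.
Insert 256: h=4, slot 4 empty -> index 4.
Insert 818: h=6, slot 6 occupied -> index 0.
Insert 433: h=6, slots 6,0 occupied -> index 1.
Insert 835: h=2, slot 2 empty -> index 2.
Table: [818, 433, 835, ., 256, ., 62]

1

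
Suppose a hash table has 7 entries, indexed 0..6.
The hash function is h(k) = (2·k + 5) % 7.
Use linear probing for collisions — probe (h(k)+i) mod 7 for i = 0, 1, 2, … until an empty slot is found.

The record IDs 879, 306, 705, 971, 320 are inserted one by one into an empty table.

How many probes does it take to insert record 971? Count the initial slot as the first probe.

3

879 hashes to 6; slot 6 is free → place at 6.
306 hashes to 1; slot 1 is free → place at 1.
705 hashes to 1; 1 taken → place at 2.
971 hashes to 1; 1,2 taken → place at 3.
320 hashes to 1; 1,2,3 taken → place at 4.
Table: [., 306, 705, 971, 320, ., 879]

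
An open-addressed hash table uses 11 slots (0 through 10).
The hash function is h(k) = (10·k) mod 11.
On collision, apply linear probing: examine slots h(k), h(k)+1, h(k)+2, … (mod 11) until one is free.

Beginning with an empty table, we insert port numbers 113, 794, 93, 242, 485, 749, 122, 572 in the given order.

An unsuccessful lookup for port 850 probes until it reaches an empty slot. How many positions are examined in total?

8

113 hashes to 8; slot 8 is free → place at 8.
794 hashes to 9; slot 9 is free → place at 9.
93 hashes to 6; slot 6 is free → place at 6.
242 hashes to 0; slot 0 is free → place at 0.
485 hashes to 10; slot 10 is free → place at 10.
749 hashes to 10; 10,0 taken → place at 1.
122 hashes to 10; 10,0,1 taken → place at 2.
572 hashes to 0; 0,1,2 taken → place at 3.
Table: [242, 749, 122, 572, —, —, 93, —, 113, 794, 485]
Lookup 850: h=8, probe 8,9,10,0,1,2,3,4 → slot 4 empty, not found.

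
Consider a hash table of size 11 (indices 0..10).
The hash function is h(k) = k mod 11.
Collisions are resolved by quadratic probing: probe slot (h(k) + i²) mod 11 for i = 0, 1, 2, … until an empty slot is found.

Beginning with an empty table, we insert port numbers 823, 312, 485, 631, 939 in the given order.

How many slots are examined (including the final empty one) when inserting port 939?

Insert 823: h=9, slot 9 empty => index 9.
Insert 312: h=4, slot 4 empty => index 4.
Insert 485: h=1, slot 1 empty => index 1.
Insert 631: h=4, slot 4 occupied => index 5.
Insert 939: h=4, slots 4,5 occupied => index 8.
Table: [—, 485, —, —, 312, 631, —, —, 939, 823, —]

3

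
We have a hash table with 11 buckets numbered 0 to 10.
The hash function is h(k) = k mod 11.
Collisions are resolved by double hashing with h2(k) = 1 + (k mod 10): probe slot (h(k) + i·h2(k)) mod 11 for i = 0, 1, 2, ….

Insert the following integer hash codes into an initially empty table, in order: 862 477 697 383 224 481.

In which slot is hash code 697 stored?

Insert 862: h=4, slot 4 empty → index 4.
Insert 477: h=4, h2=8, slot 4 occupied → index 1.
Insert 697: h=4, h2=8, slots 4,1 occupied → index 9.
Insert 383: h=9, h2=4, slot 9 occupied → index 2.
Insert 224: h=4, h2=5, slots 4,9 occupied → index 3.
Insert 481: h=8, slot 8 empty → index 8.
Table: [∅, 477, 383, 224, 862, ∅, ∅, ∅, 481, 697, ∅]

9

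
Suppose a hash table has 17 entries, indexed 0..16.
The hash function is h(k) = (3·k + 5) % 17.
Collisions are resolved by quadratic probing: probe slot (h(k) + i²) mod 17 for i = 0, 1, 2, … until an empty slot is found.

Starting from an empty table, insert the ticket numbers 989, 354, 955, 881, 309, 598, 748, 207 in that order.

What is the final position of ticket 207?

16

989 hashes to 14; slot 14 is free -> place at 14.
354 hashes to 13; slot 13 is free -> place at 13.
955 hashes to 14; 14 taken -> place at 15.
881 hashes to 13; 13,14 taken -> place at 0.
309 hashes to 14; 14,15 taken -> place at 1.
598 hashes to 14; 14,15,1 taken -> place at 6.
748 hashes to 5; slot 5 is free -> place at 5.
207 hashes to 14; 14,15,1,6,13,5 taken -> place at 16.
Table: [881, 309, ., ., ., 748, 598, ., ., ., ., ., ., 354, 989, 955, 207]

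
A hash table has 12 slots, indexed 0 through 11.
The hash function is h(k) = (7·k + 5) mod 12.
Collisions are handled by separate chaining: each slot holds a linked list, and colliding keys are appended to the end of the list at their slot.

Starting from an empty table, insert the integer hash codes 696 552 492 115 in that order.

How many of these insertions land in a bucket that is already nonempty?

696 → bucket 5
552 → bucket 5 (collision)
492 → bucket 5 (collision)
115 → bucket 6
Final buckets:
0: ∅
1: ∅
2: ∅
3: ∅
4: ∅
5: 696 -> 552 -> 492
6: 115
7: ∅
8: ∅
9: ∅
10: ∅
11: ∅

2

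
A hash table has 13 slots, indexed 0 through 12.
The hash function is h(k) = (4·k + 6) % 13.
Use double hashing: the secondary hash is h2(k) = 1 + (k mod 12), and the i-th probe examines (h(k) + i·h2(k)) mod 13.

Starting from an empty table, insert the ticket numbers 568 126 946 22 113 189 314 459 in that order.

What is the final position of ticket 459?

0

568 hashes to 3; slot 3 is free -> place at 3.
126 hashes to 3, h2=7; 3 taken -> place at 10.
946 hashes to 7; slot 7 is free -> place at 7.
22 hashes to 3, h2=11; 3 taken -> place at 1.
113 hashes to 3, h2=6; 3 taken -> place at 9.
189 hashes to 8; slot 8 is free -> place at 8.
314 hashes to 1, h2=3; 1 taken -> place at 4.
459 hashes to 9, h2=4; 9 taken -> place at 0.
Table: [459, 22, ., 568, 314, ., ., 946, 189, 113, 126, ., .]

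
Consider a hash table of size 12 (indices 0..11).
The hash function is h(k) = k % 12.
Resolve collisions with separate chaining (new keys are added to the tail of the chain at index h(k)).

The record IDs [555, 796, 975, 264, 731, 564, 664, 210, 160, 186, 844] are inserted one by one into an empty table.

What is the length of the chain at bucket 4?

555 -> bucket 3
796 -> bucket 4
975 -> bucket 3 (collision)
264 -> bucket 0
731 -> bucket 11
564 -> bucket 0 (collision)
664 -> bucket 4 (collision)
210 -> bucket 6
160 -> bucket 4 (collision)
186 -> bucket 6 (collision)
844 -> bucket 4 (collision)
Final buckets:
0: 264 -> 564
1: —
2: —
3: 555 -> 975
4: 796 -> 664 -> 160 -> 844
5: —
6: 210 -> 186
7: —
8: —
9: —
10: —
11: 731

4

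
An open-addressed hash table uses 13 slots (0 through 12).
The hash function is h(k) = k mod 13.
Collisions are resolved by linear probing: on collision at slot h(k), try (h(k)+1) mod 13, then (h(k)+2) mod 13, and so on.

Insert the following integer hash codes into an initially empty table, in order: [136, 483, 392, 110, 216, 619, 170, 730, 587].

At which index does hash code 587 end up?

136: h=6 => slot 6
483: h=2 => slot 2
392: h=2, probe 2,3 => slot 3
110: h=6, probe 6,7 => slot 7
216: h=8 => slot 8
619: h=8, probe 8,9 => slot 9
170: h=1 => slot 1
730: h=2, probe 2,3,4 => slot 4
587: h=2, probe 2,3,4,5 => slot 5
Table: [., 170, 483, 392, 730, 587, 136, 110, 216, 619, ., ., .]

5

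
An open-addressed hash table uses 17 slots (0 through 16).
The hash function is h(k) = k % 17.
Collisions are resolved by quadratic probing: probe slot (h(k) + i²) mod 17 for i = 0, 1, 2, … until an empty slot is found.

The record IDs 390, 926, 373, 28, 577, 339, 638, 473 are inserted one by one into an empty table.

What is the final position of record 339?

390 hashes to 16; slot 16 is free → place at 16.
926 hashes to 8; slot 8 is free → place at 8.
373 hashes to 16; 16 taken → place at 0.
28 hashes to 11; slot 11 is free → place at 11.
577 hashes to 16; 16,0 taken → place at 3.
339 hashes to 16; 16,0,3,8 taken → place at 15.
638 hashes to 9; slot 9 is free → place at 9.
473 hashes to 14; slot 14 is free → place at 14.
Table: [373, ∅, ∅, 577, ∅, ∅, ∅, ∅, 926, 638, ∅, 28, ∅, ∅, 473, 339, 390]

15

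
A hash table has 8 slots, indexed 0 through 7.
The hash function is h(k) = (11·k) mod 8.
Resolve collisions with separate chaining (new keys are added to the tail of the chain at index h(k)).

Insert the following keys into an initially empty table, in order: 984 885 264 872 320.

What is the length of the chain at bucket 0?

Insert 984: h=0, bucket 0 empty → new chain.
Insert 885: h=7, bucket 7 empty → new chain.
Insert 264: h=0, bucket 0 nonempty → append to chain.
Insert 872: h=0, bucket 0 nonempty → append to chain.
Insert 320: h=0, bucket 0 nonempty → append to chain.
Final buckets:
0: 984 -> 264 -> 872 -> 320
1: -
2: -
3: -
4: -
5: -
6: -
7: 885

4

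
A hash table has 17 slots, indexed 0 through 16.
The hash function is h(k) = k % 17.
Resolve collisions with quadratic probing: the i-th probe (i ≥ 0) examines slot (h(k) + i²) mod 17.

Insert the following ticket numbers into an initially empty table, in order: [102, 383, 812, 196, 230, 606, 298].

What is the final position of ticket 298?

8

102 hashes to 0; slot 0 is free → place at 0.
383 hashes to 9; slot 9 is free → place at 9.
812 hashes to 13; slot 13 is free → place at 13.
196 hashes to 9; 9 taken → place at 10.
230 hashes to 9; 9,10,13 taken → place at 1.
606 hashes to 11; slot 11 is free → place at 11.
298 hashes to 9; 9,10,13,1 taken → place at 8.
Table: [102, 230, -, -, -, -, -, -, 298, 383, 196, 606, -, 812, -, -, -]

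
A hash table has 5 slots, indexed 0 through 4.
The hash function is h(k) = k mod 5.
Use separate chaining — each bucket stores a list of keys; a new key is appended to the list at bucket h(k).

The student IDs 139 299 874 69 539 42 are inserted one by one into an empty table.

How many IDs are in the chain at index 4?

5

139 → bucket 4
299 → bucket 4 (collision)
874 → bucket 4 (collision)
69 → bucket 4 (collision)
539 → bucket 4 (collision)
42 → bucket 2
Final buckets:
0: -
1: -
2: 42
3: -
4: 139 -> 299 -> 874 -> 69 -> 539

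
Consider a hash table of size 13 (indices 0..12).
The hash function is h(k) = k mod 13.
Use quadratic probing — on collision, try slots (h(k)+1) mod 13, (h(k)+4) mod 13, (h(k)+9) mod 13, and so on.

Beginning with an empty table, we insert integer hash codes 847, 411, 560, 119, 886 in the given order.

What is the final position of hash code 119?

3

847: h=2 => slot 2
411: h=8 => slot 8
560: h=1 => slot 1
119: h=2, probe 2,3 => slot 3
886: h=2, probe 2,3,6 => slot 6
Table: [_, 560, 847, 119, _, _, 886, _, 411, _, _, _, _]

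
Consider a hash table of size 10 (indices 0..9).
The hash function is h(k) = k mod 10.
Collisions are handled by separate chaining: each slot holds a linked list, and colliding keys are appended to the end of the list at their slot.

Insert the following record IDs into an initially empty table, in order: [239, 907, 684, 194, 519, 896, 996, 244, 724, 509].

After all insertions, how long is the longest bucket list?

Insert 239: h=9, bucket 9 empty → new chain.
Insert 907: h=7, bucket 7 empty → new chain.
Insert 684: h=4, bucket 4 empty → new chain.
Insert 194: h=4, bucket 4 nonempty → append to chain.
Insert 519: h=9, bucket 9 nonempty → append to chain.
Insert 896: h=6, bucket 6 empty → new chain.
Insert 996: h=6, bucket 6 nonempty → append to chain.
Insert 244: h=4, bucket 4 nonempty → append to chain.
Insert 724: h=4, bucket 4 nonempty → append to chain.
Insert 509: h=9, bucket 9 nonempty → append to chain.
Final buckets:
0: .
1: .
2: .
3: .
4: 684 -> 194 -> 244 -> 724
5: .
6: 896 -> 996
7: 907
8: .
9: 239 -> 519 -> 509

4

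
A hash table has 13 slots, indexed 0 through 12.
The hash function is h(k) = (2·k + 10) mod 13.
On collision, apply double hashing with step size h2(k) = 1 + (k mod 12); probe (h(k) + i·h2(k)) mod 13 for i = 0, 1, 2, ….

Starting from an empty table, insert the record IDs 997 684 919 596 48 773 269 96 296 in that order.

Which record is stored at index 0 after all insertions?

684

997 hashes to 2; slot 2 is free → place at 2.
684 hashes to 0; slot 0 is free → place at 0.
919 hashes to 2, h2=8; 2 taken → place at 10.
596 hashes to 6; slot 6 is free → place at 6.
48 hashes to 2, h2=1; 2 taken → place at 3.
773 hashes to 9; slot 9 is free → place at 9.
269 hashes to 2, h2=6; 2 taken → place at 8.
96 hashes to 7; slot 7 is free → place at 7.
296 hashes to 4; slot 4 is free → place at 4.
Table: [684, ., 997, 48, 296, ., 596, 96, 269, 773, 919, ., .]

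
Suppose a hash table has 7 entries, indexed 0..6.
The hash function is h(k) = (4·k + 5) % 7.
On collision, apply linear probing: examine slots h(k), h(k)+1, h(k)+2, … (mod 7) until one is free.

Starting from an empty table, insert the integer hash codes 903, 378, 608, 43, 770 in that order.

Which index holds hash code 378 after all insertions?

6

Insert 903: h=5, slot 5 empty => index 5.
Insert 378: h=5, slot 5 occupied => index 6.
Insert 608: h=1, slot 1 empty => index 1.
Insert 43: h=2, slot 2 empty => index 2.
Insert 770: h=5, slots 5,6 occupied => index 0.
Table: [770, 608, 43, ∅, ∅, 903, 378]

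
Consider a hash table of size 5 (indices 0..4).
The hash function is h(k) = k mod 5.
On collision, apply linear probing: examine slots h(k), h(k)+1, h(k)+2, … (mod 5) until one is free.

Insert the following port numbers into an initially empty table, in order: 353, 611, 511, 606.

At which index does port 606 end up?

4

Insert 353: h=3, slot 3 empty -> index 3.
Insert 611: h=1, slot 1 empty -> index 1.
Insert 511: h=1, slot 1 occupied -> index 2.
Insert 606: h=1, slots 1,2,3 occupied -> index 4.
Table: [., 611, 511, 353, 606]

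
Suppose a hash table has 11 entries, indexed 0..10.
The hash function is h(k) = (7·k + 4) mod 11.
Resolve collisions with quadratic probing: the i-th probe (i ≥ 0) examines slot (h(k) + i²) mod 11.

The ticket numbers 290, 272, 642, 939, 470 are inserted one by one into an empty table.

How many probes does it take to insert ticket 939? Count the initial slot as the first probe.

290: h=10 => slot 10
272: h=5 => slot 5
642: h=10, probe 10,0 => slot 0
939: h=10, probe 10,0,3 => slot 3
470: h=5, probe 5,6 => slot 6
Table: [642, _, _, 939, _, 272, 470, _, _, _, 290]

3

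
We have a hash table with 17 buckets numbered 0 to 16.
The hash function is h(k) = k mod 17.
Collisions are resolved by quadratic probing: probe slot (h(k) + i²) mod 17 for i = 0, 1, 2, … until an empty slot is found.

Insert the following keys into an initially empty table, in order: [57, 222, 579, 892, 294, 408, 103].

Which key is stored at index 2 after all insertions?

579

57 hashes to 6; slot 6 is free → place at 6.
222 hashes to 1; slot 1 is free → place at 1.
579 hashes to 1; 1 taken → place at 2.
892 hashes to 8; slot 8 is free → place at 8.
294 hashes to 5; slot 5 is free → place at 5.
408 hashes to 0; slot 0 is free → place at 0.
103 hashes to 1; 1,2,5 taken → place at 10.
Table: [408, 222, 579, _, _, 294, 57, _, 892, _, 103, _, _, _, _, _, _]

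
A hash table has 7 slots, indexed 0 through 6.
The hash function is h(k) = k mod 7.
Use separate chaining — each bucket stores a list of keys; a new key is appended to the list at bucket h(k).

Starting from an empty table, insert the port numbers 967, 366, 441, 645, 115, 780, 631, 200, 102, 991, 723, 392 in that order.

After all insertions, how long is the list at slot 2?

2

967 -> bucket 1
366 -> bucket 2
441 -> bucket 0
645 -> bucket 1 (collision)
115 -> bucket 3
780 -> bucket 3 (collision)
631 -> bucket 1 (collision)
200 -> bucket 4
102 -> bucket 4 (collision)
991 -> bucket 4 (collision)
723 -> bucket 2 (collision)
392 -> bucket 0 (collision)
Final buckets:
0: 441 -> 392
1: 967 -> 645 -> 631
2: 366 -> 723
3: 115 -> 780
4: 200 -> 102 -> 991
5: -
6: -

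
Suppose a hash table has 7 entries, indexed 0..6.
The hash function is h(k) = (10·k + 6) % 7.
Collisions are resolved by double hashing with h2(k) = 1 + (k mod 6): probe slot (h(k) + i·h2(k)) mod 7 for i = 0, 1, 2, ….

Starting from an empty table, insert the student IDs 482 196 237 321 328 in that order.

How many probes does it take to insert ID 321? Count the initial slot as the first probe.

3

482: h=3 → slot 3
196: h=6 → slot 6
237: h=3, h2=4, probe 3,0 → slot 0
321: h=3, h2=4, probe 3,0,4 → slot 4
328: h=3, h2=5, probe 3,1 → slot 1
Table: [237, 328, ., 482, 321, ., 196]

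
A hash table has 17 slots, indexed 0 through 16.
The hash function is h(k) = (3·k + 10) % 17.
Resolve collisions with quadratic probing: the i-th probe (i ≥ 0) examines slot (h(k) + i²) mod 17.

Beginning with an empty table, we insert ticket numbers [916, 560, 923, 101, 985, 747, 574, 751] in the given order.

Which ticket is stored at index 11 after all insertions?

916 hashes to 4; slot 4 is free → place at 4.
560 hashes to 7; slot 7 is free → place at 7.
923 hashes to 8; slot 8 is free → place at 8.
101 hashes to 7; 7,8 taken → place at 11.
985 hashes to 7; 7,8,11 taken → place at 16.
747 hashes to 7; 7,8,11,16 taken → place at 6.
574 hashes to 15; slot 15 is free → place at 15.
751 hashes to 2; slot 2 is free → place at 2.
Table: [., ., 751, ., 916, ., 747, 560, 923, ., ., 101, ., ., ., 574, 985]

101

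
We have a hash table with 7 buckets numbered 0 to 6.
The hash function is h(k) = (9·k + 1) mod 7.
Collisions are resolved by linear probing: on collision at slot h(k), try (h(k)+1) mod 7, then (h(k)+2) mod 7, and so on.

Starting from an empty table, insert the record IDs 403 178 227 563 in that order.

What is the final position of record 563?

403: h=2 → slot 2
178: h=0 → slot 0
227: h=0, probe 0,1 → slot 1
563: h=0, probe 0,1,2,3 → slot 3
Table: [178, 227, 403, 563, _, _, _]

3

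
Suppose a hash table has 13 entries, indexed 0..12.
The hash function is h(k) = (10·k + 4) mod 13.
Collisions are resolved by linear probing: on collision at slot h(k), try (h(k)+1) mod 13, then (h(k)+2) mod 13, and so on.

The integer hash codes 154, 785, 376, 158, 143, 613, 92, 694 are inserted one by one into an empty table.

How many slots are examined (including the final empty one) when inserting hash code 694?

Insert 154: h=10, slot 10 empty → index 10.
Insert 785: h=2, slot 2 empty → index 2.
Insert 376: h=7, slot 7 empty → index 7.
Insert 158: h=11, slot 11 empty → index 11.
Insert 143: h=4, slot 4 empty → index 4.
Insert 613: h=11, slot 11 occupied → index 12.
Insert 92: h=1, slot 1 empty → index 1.
Insert 694: h=2, slot 2 occupied → index 3.
Table: [_, 92, 785, 694, 143, _, _, 376, _, _, 154, 158, 613]

2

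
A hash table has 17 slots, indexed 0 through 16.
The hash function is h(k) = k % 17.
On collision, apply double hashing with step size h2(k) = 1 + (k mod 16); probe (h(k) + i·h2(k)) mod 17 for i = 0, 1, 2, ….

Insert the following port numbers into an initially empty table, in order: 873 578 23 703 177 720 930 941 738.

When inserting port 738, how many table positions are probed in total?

873: h=6 => slot 6
578: h=0 => slot 0
23: h=6, h2=8, probe 6,14 => slot 14
703: h=6, h2=16, probe 6,5 => slot 5
177: h=7 => slot 7
720: h=6, h2=1, probe 6,7,8 => slot 8
930: h=12 => slot 12
941: h=6, h2=14, probe 6,3 => slot 3
738: h=7, h2=3, probe 7,10 => slot 10
Table: [578, -, -, 941, -, 703, 873, 177, 720, -, 738, -, 930, -, 23, -, -]

2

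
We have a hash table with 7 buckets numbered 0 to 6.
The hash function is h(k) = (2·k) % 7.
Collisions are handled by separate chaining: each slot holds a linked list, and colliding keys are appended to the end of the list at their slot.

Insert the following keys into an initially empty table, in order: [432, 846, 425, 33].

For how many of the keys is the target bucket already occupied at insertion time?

2

Insert 432: h=3, bucket 3 empty -> new chain.
Insert 846: h=5, bucket 5 empty -> new chain.
Insert 425: h=3, bucket 3 nonempty -> append to chain.
Insert 33: h=3, bucket 3 nonempty -> append to chain.
Final buckets:
0: .
1: .
2: .
3: 432 -> 425 -> 33
4: .
5: 846
6: .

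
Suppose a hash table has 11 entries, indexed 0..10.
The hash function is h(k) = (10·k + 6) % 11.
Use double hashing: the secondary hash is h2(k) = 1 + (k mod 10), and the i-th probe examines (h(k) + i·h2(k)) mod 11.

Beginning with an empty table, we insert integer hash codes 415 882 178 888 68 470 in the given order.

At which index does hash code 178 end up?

415 hashes to 9; slot 9 is free -> place at 9.
882 hashes to 4; slot 4 is free -> place at 4.
178 hashes to 4, h2=9; 4 taken -> place at 2.
888 hashes to 9, h2=9; 9 taken -> place at 7.
68 hashes to 4, h2=9; 4,2 taken -> place at 0.
470 hashes to 9, h2=1; 9 taken -> place at 10.
Table: [68, —, 178, —, 882, —, —, 888, —, 415, 470]

2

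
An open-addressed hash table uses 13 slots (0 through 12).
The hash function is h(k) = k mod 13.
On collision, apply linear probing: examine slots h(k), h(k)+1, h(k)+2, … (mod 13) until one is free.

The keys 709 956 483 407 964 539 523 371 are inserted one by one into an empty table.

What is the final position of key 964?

3

709: h=7 -> slot 7
956: h=7, probe 7,8 -> slot 8
483: h=2 -> slot 2
407: h=4 -> slot 4
964: h=2, probe 2,3 -> slot 3
539: h=6 -> slot 6
523: h=3, probe 3,4,5 -> slot 5
371: h=7, probe 7,8,9 -> slot 9
Table: [—, —, 483, 964, 407, 523, 539, 709, 956, 371, —, —, —]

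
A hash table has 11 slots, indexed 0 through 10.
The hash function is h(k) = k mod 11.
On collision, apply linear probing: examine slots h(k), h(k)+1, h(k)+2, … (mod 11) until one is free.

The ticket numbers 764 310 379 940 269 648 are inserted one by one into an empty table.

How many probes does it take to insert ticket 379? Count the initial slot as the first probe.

2

764: h=5 → slot 5
310: h=2 → slot 2
379: h=5, probe 5,6 → slot 6
940: h=5, probe 5,6,7 → slot 7
269: h=5, probe 5,6,7,8 → slot 8
648: h=10 → slot 10
Table: [_, _, 310, _, _, 764, 379, 940, 269, _, 648]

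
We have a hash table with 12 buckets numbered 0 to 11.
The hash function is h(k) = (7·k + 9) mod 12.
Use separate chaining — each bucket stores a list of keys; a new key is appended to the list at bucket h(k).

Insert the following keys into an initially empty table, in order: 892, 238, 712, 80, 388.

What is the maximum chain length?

892 → bucket 1
238 → bucket 7
712 → bucket 1 (collision)
80 → bucket 5
388 → bucket 1 (collision)
Final buckets:
0: .
1: 892 -> 712 -> 388
2: .
3: .
4: .
5: 80
6: .
7: 238
8: .
9: .
10: .
11: .

3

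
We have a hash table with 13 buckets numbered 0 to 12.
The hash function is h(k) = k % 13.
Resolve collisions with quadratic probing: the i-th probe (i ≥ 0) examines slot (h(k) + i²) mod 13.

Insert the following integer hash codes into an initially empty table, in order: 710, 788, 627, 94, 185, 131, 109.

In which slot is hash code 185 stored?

710: h=8 => slot 8
788: h=8, probe 8,9 => slot 9
627: h=3 => slot 3
94: h=3, probe 3,4 => slot 4
185: h=3, probe 3,4,7 => slot 7
131: h=1 => slot 1
109: h=5 => slot 5
Table: [∅, 131, ∅, 627, 94, 109, ∅, 185, 710, 788, ∅, ∅, ∅]

7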